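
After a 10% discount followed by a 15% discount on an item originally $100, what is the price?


First discount:
10% of $100 = $10
Price after first discount:
$100 - $10 = $90
Second discount:
15% of $90 = $13.50
Final price:
$90 - $13.50 = $76.50

$76.50


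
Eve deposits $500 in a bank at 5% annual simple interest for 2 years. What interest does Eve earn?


Use the formula I = P x R x T / 100
P x R x T = 500 x 5 x 2 = 5000
I = 5000 / 100 = $50

$50


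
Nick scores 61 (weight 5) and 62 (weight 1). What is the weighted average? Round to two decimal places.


Weighted sum:
5 x 61 + 1 x 62 = 367
Total weight:
5 + 1 = 6
Weighted average:
367 / 6 = 61.1666... ≈ 61.17

61.17


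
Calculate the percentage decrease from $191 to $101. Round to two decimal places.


Find the absolute change:
|101 - 191| = 90
Divide by original and multiply by 100:
90 / 191 x 100 = 47.1204...% ≈ 47.12%

47.12%


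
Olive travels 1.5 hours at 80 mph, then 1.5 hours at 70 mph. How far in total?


Leg 1 distance:
80 x 1.5 = 120 miles
Leg 2 distance:
70 x 1.5 = 105 miles
Total distance:
120 + 105 = 225 miles

225 miles


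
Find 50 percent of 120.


Convert percentage to decimal:
50% = 0.5
Multiply:
120 x 0.5 = 60

60


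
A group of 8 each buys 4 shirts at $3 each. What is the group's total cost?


Cost per person:
4 x $3 = $12
Group total:
8 x $12 = $96

$96


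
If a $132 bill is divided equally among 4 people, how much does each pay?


Total bill: $132
Number of people: 4
Each pays: $132 / 4 = $33

$33


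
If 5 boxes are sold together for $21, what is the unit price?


Total cost: $21
Number of items: 5
Unit price: $21 / 5 = $4.20

$4.20


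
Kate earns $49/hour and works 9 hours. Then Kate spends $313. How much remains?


Calculate earnings:
9 x $49 = $441
Subtract spending:
$441 - $313 = $128

$128


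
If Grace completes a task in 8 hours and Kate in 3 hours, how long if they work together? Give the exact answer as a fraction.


Grace's rate: 1/8 of the job per hour
Kate's rate: 1/3 of the job per hour
Combined rate: 1/8 + 1/3 = 11/24 per hour
Time = 1 / (11/24) = 24/11 hours (≈ 2.18 hours)

24/11 hours


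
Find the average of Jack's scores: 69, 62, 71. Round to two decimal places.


Add the scores:
69 + 62 + 71 = 202
Divide by the number of tests:
202 / 3 = 67.3333... ≈ 67.33

67.33


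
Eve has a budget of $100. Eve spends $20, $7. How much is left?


Add up expenses:
$20 + $7 = $27
Subtract from budget:
$100 - $27 = $73

$73


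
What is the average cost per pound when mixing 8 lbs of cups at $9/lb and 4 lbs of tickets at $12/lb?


Cost of cups:
8 x $9 = $72
Cost of tickets:
4 x $12 = $48
Total cost: $72 + $48 = $120
Total weight: 12 lbs
Average: $120 / 12 = $10/lb

$10/lb


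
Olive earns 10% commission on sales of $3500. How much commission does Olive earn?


Convert rate to decimal:
10% = 0.1
Multiply by sales:
$3500 x 0.1 = $350

$350


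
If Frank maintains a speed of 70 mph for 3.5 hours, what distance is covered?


Use the formula: distance = speed x time
Speed = 70 mph, Time = 3.5 hours
70 x 3.5 = 245 miles

245 miles


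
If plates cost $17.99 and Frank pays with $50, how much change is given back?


Start with the amount paid:
$50
Subtract the price:
$50 - $17.99 = $32.01

$32.01


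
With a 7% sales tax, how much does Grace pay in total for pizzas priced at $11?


Calculate the tax:
7% of $11 = $0.77
Add tax to price:
$11 + $0.77 = $11.77

$11.77


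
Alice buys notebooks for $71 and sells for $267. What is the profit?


Selling price = $267
Cost price = $71
Profit = selling price - cost price:
Profit = $267 - $71 = $196

$196


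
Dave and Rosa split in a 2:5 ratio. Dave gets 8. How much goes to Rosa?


Find the multiplier:
8 / 2 = 4
Apply to Rosa's share:
5 x 4 = 20

20


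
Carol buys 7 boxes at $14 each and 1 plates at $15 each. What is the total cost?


Cost of boxes:
7 x $14 = $98
Cost of plates:
1 x $15 = $15
Add both:
$98 + $15 = $113

$113


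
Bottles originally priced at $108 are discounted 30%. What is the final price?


Calculate the discount amount:
30% of $108 = $32.40
Subtract from original:
$108 - $32.40 = $75.60

$75.60


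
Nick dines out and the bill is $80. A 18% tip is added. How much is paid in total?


Calculate the tip:
18% of $80 = $14.40
Add tip to meal cost:
$80 + $14.40 = $94.40

$94.40


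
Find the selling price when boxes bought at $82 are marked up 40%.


Calculate the markup amount:
40% of $82 = $32.80
Add to cost:
$82 + $32.80 = $114.80

$114.80


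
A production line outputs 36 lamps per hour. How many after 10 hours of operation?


Production rate: 36 lamps per hour
Time: 10 hours
Total: 36 x 10 = 360 lamps

360 lamps


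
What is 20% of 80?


Convert percentage to decimal:
20% = 0.2
Multiply:
80 x 0.2 = 16

16


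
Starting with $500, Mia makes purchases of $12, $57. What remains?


Add up expenses:
$12 + $57 = $69
Subtract from budget:
$500 - $69 = $431

$431


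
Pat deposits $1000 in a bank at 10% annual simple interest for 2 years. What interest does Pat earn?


Use the formula I = P x R x T / 100
P x R x T = 1000 x 10 x 2 = 20000
I = 20000 / 100 = $200

$200


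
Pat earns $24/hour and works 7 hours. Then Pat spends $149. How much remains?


Calculate earnings:
7 x $24 = $168
Subtract spending:
$168 - $149 = $19

$19


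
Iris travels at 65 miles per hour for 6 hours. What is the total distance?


Use the formula: distance = speed x time
Speed = 65 mph, Time = 6 hours
65 x 6 = 390 miles

390 miles


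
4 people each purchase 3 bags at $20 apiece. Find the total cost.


Cost per person:
3 x $20 = $60
Group total:
4 x $60 = $240

$240


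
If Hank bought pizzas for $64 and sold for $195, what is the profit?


Selling price = $195
Cost price = $64
Profit = selling price - cost price:
Profit = $195 - $64 = $131

$131


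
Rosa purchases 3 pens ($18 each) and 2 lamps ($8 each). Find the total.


Cost of pens:
3 x $18 = $54
Cost of lamps:
2 x $8 = $16
Add both:
$54 + $16 = $70

$70


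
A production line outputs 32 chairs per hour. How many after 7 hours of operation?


Production rate: 32 chairs per hour
Time: 7 hours
Total: 32 x 7 = 224 chairs

224 chairs


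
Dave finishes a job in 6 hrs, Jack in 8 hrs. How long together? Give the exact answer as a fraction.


Dave's rate: 1/6 of the job per hour
Jack's rate: 1/8 of the job per hour
Combined rate: 1/6 + 1/8 = 7/24 per hour
Time = 1 / (7/24) = 24/7 hours (≈ 3.43 hours)

24/7 hours


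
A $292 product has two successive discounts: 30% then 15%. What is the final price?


First discount:
30% of $292 = $87.60
Price after first discount:
$292 - $87.60 = $204.40
Second discount:
15% of $204.40 = $30.66
Final price:
$204.40 - $30.66 = $173.74

$173.74


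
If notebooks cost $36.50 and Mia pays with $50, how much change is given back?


Start with the amount paid:
$50
Subtract the price:
$50 - $36.50 = $13.50

$13.50


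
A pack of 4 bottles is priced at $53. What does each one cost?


Total cost: $53
Number of items: 4
Unit price: $53 / 4 = $13.25

$13.25


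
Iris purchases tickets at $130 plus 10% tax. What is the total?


Calculate the tax:
10% of $130 = $13
Add tax to price:
$130 + $13 = $143

$143


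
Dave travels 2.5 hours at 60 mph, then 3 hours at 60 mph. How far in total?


Leg 1 distance:
60 x 2.5 = 150 miles
Leg 2 distance:
60 x 3 = 180 miles
Total distance:
150 + 180 = 330 miles

330 miles


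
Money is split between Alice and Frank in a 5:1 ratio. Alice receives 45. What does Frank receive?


Find the multiplier:
45 / 5 = 9
Apply to Frank's share:
1 x 9 = 9

9


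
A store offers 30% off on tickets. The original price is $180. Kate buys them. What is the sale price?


Calculate the discount amount:
30% of $180 = $54
Subtract from original:
$180 - $54 = $126

$126


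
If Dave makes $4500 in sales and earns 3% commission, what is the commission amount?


Convert rate to decimal:
3% = 0.03
Multiply by sales:
$4500 x 0.03 = $135

$135


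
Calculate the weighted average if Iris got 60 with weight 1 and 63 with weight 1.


Weighted sum:
1 x 60 + 1 x 63 = 123
Total weight:
1 + 1 = 2
Weighted average:
123 / 2 = 61.5

61.5


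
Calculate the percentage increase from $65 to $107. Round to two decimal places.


Find the absolute change:
|107 - 65| = 42
Divide by original and multiply by 100:
42 / 65 x 100 = 64.6153...% ≈ 64.62%

64.62%


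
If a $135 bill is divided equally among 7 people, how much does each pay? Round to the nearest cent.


Total bill: $135
Number of people: 7
Each pays: $135 / 7 = $19.2857... ≈ $19.29

$19.29


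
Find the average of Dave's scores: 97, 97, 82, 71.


Add the scores:
97 + 97 + 82 + 71 = 347
Divide by the number of tests:
347 / 4 = 86.75

86.75


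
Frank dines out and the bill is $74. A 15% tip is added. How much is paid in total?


Calculate the tip:
15% of $74 = $11.10
Add tip to meal cost:
$74 + $11.10 = $85.10

$85.10


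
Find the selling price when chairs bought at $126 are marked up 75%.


Calculate the markup amount:
75% of $126 = $94.50
Add to cost:
$126 + $94.50 = $220.50

$220.50


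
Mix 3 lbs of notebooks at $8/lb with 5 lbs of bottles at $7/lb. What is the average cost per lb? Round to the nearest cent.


Cost of notebooks:
3 x $8 = $24
Cost of bottles:
5 x $7 = $35
Total cost: $24 + $35 = $59
Total weight: 8 lbs
Average: $59 / 8 = $7.375 ≈ $7.38/lb

$7.38/lb


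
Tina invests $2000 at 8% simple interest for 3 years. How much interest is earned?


Use the formula I = P x R x T / 100
P x R x T = 2000 x 8 x 3 = 48000
I = 48000 / 100 = $480

$480


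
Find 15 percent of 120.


Convert percentage to decimal:
15% = 0.15
Multiply:
120 x 0.15 = 18

18


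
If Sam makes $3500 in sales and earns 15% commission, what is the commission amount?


Convert rate to decimal:
15% = 0.15
Multiply by sales:
$3500 x 0.15 = $525

$525


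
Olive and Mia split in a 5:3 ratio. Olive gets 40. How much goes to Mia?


Find the multiplier:
40 / 5 = 8
Apply to Mia's share:
3 x 8 = 24

24


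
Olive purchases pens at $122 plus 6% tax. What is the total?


Calculate the tax:
6% of $122 = $7.32
Add tax to price:
$122 + $7.32 = $129.32

$129.32


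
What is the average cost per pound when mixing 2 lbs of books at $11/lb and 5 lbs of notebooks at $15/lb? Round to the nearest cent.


Cost of books:
2 x $11 = $22
Cost of notebooks:
5 x $15 = $75
Total cost: $22 + $75 = $97
Total weight: 7 lbs
Average: $97 / 7 = $13.8571... ≈ $13.86/lb

$13.86/lb


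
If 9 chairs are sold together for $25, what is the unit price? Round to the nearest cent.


Total cost: $25
Number of items: 9
Unit price: $25 / 9 = $2.7777... ≈ $2.78

$2.78


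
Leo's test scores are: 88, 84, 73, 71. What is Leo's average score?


Add the scores:
88 + 84 + 73 + 71 = 316
Divide by the number of tests:
316 / 4 = 79

79


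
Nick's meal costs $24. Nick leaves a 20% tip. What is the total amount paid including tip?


Calculate the tip:
20% of $24 = $4.80
Add tip to meal cost:
$24 + $4.80 = $28.80

$28.80


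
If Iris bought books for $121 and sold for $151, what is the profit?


Selling price = $151
Cost price = $121
Profit = selling price - cost price:
Profit = $151 - $121 = $30

$30


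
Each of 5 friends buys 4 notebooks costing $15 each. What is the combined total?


Cost per person:
4 x $15 = $60
Group total:
5 x $60 = $300

$300


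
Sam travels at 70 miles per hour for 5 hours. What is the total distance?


Use the formula: distance = speed x time
Speed = 70 mph, Time = 5 hours
70 x 5 = 350 miles

350 miles


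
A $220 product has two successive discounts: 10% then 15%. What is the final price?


First discount:
10% of $220 = $22
Price after first discount:
$220 - $22 = $198
Second discount:
15% of $198 = $29.70
Final price:
$198 - $29.70 = $168.30

$168.30


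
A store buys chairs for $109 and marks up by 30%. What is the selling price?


Calculate the markup amount:
30% of $109 = $32.70
Add to cost:
$109 + $32.70 = $141.70

$141.70


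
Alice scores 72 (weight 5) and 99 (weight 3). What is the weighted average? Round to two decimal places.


Weighted sum:
5 x 72 + 3 x 99 = 657
Total weight:
5 + 3 = 8
Weighted average:
657 / 8 = 82.125 ≈ 82.13

82.13


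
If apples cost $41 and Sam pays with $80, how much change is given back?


Start with the amount paid:
$80
Subtract the price:
$80 - $41 = $39

$39


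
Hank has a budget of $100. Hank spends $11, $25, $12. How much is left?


Add up expenses:
$11 + $25 + $12 = $48
Subtract from budget:
$100 - $48 = $52

$52


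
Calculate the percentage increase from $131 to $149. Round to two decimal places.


Find the absolute change:
|149 - 131| = 18
Divide by original and multiply by 100:
18 / 131 x 100 = 13.7404...% ≈ 13.74%

13.74%


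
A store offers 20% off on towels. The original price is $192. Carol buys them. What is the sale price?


Calculate the discount amount:
20% of $192 = $38.40
Subtract from original:
$192 - $38.40 = $153.60

$153.60


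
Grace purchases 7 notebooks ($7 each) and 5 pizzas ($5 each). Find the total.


Cost of notebooks:
7 x $7 = $49
Cost of pizzas:
5 x $5 = $25
Add both:
$49 + $25 = $74

$74


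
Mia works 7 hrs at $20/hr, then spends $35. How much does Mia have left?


Calculate earnings:
7 x $20 = $140
Subtract spending:
$140 - $35 = $105

$105


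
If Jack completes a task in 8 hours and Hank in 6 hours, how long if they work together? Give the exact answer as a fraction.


Jack's rate: 1/8 of the job per hour
Hank's rate: 1/6 of the job per hour
Combined rate: 1/8 + 1/6 = 7/24 per hour
Time = 1 / (7/24) = 24/7 hours (≈ 3.43 hours)

24/7 hours


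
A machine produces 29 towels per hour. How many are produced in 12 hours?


Production rate: 29 towels per hour
Time: 12 hours
Total: 29 x 12 = 348 towels

348 towels


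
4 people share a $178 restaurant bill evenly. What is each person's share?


Total bill: $178
Number of people: 4
Each pays: $178 / 4 = $44.50

$44.50


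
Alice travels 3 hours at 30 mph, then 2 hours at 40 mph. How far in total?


Leg 1 distance:
30 x 3 = 90 miles
Leg 2 distance:
40 x 2 = 80 miles
Total distance:
90 + 80 = 170 miles

170 miles


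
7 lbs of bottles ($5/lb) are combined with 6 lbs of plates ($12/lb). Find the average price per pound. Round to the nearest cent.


Cost of bottles:
7 x $5 = $35
Cost of plates:
6 x $12 = $72
Total cost: $35 + $72 = $107
Total weight: 13 lbs
Average: $107 / 13 = $8.2307... ≈ $8.23/lb

$8.23/lb


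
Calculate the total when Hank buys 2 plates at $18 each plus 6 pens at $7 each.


Cost of plates:
2 x $18 = $36
Cost of pens:
6 x $7 = $42
Add both:
$36 + $42 = $78

$78


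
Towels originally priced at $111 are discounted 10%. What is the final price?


Calculate the discount amount:
10% of $111 = $11.10
Subtract from original:
$111 - $11.10 = $99.90

$99.90


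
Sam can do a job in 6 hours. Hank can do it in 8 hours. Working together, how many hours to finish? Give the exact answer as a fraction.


Sam's rate: 1/6 of the job per hour
Hank's rate: 1/8 of the job per hour
Combined rate: 1/6 + 1/8 = 7/24 per hour
Time = 1 / (7/24) = 24/7 hours (≈ 3.43 hours)

24/7 hours


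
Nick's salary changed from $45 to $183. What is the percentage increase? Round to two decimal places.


Find the absolute change:
|183 - 45| = 138
Divide by original and multiply by 100:
138 / 45 x 100 = 306.6666...% ≈ 306.67%

306.67%


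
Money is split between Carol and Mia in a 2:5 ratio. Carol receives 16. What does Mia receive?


Find the multiplier:
16 / 2 = 8
Apply to Mia's share:
5 x 8 = 40

40


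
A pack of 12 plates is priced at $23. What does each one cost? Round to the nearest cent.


Total cost: $23
Number of items: 12
Unit price: $23 / 12 = $1.9166... ≈ $1.92

$1.92


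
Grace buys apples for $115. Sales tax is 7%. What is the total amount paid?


Calculate the tax:
7% of $115 = $8.05
Add tax to price:
$115 + $8.05 = $123.05

$123.05


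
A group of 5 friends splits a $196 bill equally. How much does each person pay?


Total bill: $196
Number of people: 5
Each pays: $196 / 5 = $39.20

$39.20


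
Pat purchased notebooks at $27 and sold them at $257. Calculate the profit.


Selling price = $257
Cost price = $27
Profit = selling price - cost price:
Profit = $257 - $27 = $230

$230


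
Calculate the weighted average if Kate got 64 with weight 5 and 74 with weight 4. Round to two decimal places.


Weighted sum:
5 x 64 + 4 x 74 = 616
Total weight:
5 + 4 = 9
Weighted average:
616 / 9 = 68.4444... ≈ 68.44

68.44


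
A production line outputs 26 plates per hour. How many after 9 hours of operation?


Production rate: 26 plates per hour
Time: 9 hours
Total: 26 x 9 = 234 plates

234 plates


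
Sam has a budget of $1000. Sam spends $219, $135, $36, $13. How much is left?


Add up expenses:
$219 + $135 + $36 + $13 = $403
Subtract from budget:
$1000 - $403 = $597

$597


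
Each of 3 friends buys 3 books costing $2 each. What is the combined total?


Cost per person:
3 x $2 = $6
Group total:
3 x $6 = $18

$18


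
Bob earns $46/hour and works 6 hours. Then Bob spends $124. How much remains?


Calculate earnings:
6 x $46 = $276
Subtract spending:
$276 - $124 = $152

$152


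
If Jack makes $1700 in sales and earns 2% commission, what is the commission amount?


Convert rate to decimal:
2% = 0.02
Multiply by sales:
$1700 x 0.02 = $34

$34


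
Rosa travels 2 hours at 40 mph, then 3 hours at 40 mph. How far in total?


Leg 1 distance:
40 x 2 = 80 miles
Leg 2 distance:
40 x 3 = 120 miles
Total distance:
80 + 120 = 200 miles

200 miles


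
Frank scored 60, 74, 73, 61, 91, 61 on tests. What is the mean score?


Add the scores:
60 + 74 + 73 + 61 + 91 + 61 = 420
Divide by the number of tests:
420 / 6 = 70

70


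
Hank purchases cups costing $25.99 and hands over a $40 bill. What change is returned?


Start with the amount paid:
$40
Subtract the price:
$40 - $25.99 = $14.01

$14.01


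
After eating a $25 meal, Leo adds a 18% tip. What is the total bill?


Calculate the tip:
18% of $25 = $4.50
Add tip to meal cost:
$25 + $4.50 = $29.50

$29.50


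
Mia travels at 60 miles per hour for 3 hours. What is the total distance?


Use the formula: distance = speed x time
Speed = 60 mph, Time = 3 hours
60 x 3 = 180 miles

180 miles


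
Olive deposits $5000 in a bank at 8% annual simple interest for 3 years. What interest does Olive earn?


Use the formula I = P x R x T / 100
P x R x T = 5000 x 8 x 3 = 120000
I = 120000 / 100 = $1200

$1200


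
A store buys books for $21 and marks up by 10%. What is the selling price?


Calculate the markup amount:
10% of $21 = $2.10
Add to cost:
$21 + $2.10 = $23.10

$23.10


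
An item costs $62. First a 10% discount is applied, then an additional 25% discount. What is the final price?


First discount:
10% of $62 = $6.20
Price after first discount:
$62 - $6.20 = $55.80
Second discount:
25% of $55.80 = $13.95
Final price:
$55.80 - $13.95 = $41.85

$41.85


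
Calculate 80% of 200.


Convert percentage to decimal:
80% = 0.8
Multiply:
200 x 0.8 = 160

160


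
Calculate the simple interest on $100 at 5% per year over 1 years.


Use the formula I = P x R x T / 100
P x R x T = 100 x 5 x 1 = 500
I = 500 / 100 = $5

$5


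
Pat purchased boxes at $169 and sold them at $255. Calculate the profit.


Selling price = $255
Cost price = $169
Profit = selling price - cost price:
Profit = $255 - $169 = $86

$86


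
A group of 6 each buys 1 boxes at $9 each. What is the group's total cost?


Cost per person:
1 x $9 = $9
Group total:
6 x $9 = $54

$54


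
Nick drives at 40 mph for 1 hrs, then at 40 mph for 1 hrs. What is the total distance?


Leg 1 distance:
40 x 1 = 40 miles
Leg 2 distance:
40 x 1 = 40 miles
Total distance:
40 + 40 = 80 miles

80 miles


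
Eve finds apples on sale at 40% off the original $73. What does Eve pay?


Calculate the discount amount:
40% of $73 = $29.20
Subtract from original:
$73 - $29.20 = $43.80

$43.80


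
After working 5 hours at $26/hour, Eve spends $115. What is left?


Calculate earnings:
5 x $26 = $130
Subtract spending:
$130 - $115 = $15

$15


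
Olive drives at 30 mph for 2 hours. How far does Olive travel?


Use the formula: distance = speed x time
Speed = 30 mph, Time = 2 hours
30 x 2 = 60 miles

60 miles


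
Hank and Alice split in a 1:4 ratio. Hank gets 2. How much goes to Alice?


Find the multiplier:
2 / 1 = 2
Apply to Alice's share:
4 x 2 = 8

8


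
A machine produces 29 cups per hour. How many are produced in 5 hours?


Production rate: 29 cups per hour
Time: 5 hours
Total: 29 x 5 = 145 cups

145 cups


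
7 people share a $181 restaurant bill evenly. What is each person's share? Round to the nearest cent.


Total bill: $181
Number of people: 7
Each pays: $181 / 7 = $25.8571... ≈ $25.86

$25.86


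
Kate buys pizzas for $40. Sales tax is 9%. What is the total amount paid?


Calculate the tax:
9% of $40 = $3.60
Add tax to price:
$40 + $3.60 = $43.60

$43.60


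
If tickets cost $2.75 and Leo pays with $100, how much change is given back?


Start with the amount paid:
$100
Subtract the price:
$100 - $2.75 = $97.25

$97.25


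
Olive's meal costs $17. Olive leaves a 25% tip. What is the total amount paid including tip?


Calculate the tip:
25% of $17 = $4.25
Add tip to meal cost:
$17 + $4.25 = $21.25

$21.25


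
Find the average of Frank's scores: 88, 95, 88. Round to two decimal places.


Add the scores:
88 + 95 + 88 = 271
Divide by the number of tests:
271 / 3 = 90.3333... ≈ 90.33

90.33


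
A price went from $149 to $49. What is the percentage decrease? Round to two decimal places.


Find the absolute change:
|49 - 149| = 100
Divide by original and multiply by 100:
100 / 149 x 100 = 67.1140...% ≈ 67.11%

67.11%


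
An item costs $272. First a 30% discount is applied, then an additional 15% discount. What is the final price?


First discount:
30% of $272 = $81.60
Price after first discount:
$272 - $81.60 = $190.40
Second discount:
15% of $190.40 = $28.56
Final price:
$190.40 - $28.56 = $161.84

$161.84


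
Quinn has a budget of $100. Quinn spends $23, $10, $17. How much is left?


Add up expenses:
$23 + $10 + $17 = $50
Subtract from budget:
$100 - $50 = $50

$50


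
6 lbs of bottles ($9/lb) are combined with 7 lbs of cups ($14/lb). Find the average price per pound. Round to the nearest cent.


Cost of bottles:
6 x $9 = $54
Cost of cups:
7 x $14 = $98
Total cost: $54 + $98 = $152
Total weight: 13 lbs
Average: $152 / 13 = $11.6923... ≈ $11.69/lb

$11.69/lb


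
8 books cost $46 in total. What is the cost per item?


Total cost: $46
Number of items: 8
Unit price: $46 / 8 = $5.75

$5.75


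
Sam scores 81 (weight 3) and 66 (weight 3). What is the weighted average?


Weighted sum:
3 x 81 + 3 x 66 = 441
Total weight:
3 + 3 = 6
Weighted average:
441 / 6 = 73.5

73.5


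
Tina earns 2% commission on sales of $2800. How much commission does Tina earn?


Convert rate to decimal:
2% = 0.02
Multiply by sales:
$2800 x 0.02 = $56

$56


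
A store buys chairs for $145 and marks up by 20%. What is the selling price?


Calculate the markup amount:
20% of $145 = $29
Add to cost:
$145 + $29 = $174

$174


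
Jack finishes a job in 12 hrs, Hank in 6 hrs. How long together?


Jack's rate: 1/12 of the job per hour
Hank's rate: 1/6 of the job per hour
Combined rate: 1/12 + 1/6 = 1/4 per hour
Time = 1 / (1/4) = 4 hours

4 hours


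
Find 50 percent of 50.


Convert percentage to decimal:
50% = 0.5
Multiply:
50 x 0.5 = 25

25


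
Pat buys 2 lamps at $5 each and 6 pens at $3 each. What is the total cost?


Cost of lamps:
2 x $5 = $10
Cost of pens:
6 x $3 = $18
Add both:
$10 + $18 = $28

$28


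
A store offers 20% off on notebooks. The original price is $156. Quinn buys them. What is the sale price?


Calculate the discount amount:
20% of $156 = $31.20
Subtract from original:
$156 - $31.20 = $124.80

$124.80


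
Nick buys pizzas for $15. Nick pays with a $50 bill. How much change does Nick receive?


Start with the amount paid:
$50
Subtract the price:
$50 - $15 = $35

$35


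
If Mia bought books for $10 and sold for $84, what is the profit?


Selling price = $84
Cost price = $10
Profit = selling price - cost price:
Profit = $84 - $10 = $74

$74


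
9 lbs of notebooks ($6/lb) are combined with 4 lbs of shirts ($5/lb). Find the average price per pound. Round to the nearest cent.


Cost of notebooks:
9 x $6 = $54
Cost of shirts:
4 x $5 = $20
Total cost: $54 + $20 = $74
Total weight: 13 lbs
Average: $74 / 13 = $5.6923... ≈ $5.69/lb

$5.69/lb


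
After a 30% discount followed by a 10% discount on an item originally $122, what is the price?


First discount:
30% of $122 = $36.60
Price after first discount:
$122 - $36.60 = $85.40
Second discount:
10% of $85.40 = $8.54
Final price:
$85.40 - $8.54 = $76.86

$76.86


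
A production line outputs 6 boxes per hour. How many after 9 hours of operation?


Production rate: 6 boxes per hour
Time: 9 hours
Total: 6 x 9 = 54 boxes

54 boxes


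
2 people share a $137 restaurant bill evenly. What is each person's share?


Total bill: $137
Number of people: 2
Each pays: $137 / 2 = $68.50

$68.50


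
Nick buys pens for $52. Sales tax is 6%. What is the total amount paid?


Calculate the tax:
6% of $52 = $3.12
Add tax to price:
$52 + $3.12 = $55.12

$55.12


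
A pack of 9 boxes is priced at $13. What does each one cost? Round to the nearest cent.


Total cost: $13
Number of items: 9
Unit price: $13 / 9 = $1.4444... ≈ $1.44

$1.44


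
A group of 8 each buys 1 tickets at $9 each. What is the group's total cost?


Cost per person:
1 x $9 = $9
Group total:
8 x $9 = $72

$72


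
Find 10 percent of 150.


Convert percentage to decimal:
10% = 0.1
Multiply:
150 x 0.1 = 15

15


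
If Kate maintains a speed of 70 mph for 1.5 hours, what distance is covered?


Use the formula: distance = speed x time
Speed = 70 mph, Time = 1.5 hours
70 x 1.5 = 105 miles

105 miles


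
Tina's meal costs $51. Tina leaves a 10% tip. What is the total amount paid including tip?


Calculate the tip:
10% of $51 = $5.10
Add tip to meal cost:
$51 + $5.10 = $56.10

$56.10


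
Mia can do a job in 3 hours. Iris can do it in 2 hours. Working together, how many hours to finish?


Mia's rate: 1/3 of the job per hour
Iris's rate: 1/2 of the job per hour
Combined rate: 1/3 + 1/2 = 5/6 per hour
Time = 1 / (5/6) = 6/5 = 1.2 hours

1.2 hours


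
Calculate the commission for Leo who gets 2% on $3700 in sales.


Convert rate to decimal:
2% = 0.02
Multiply by sales:
$3700 x 0.02 = $74

$74


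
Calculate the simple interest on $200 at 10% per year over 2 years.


Use the formula I = P x R x T / 100
P x R x T = 200 x 10 x 2 = 4000
I = 4000 / 100 = $40

$40


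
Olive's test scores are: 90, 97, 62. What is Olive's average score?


Add the scores:
90 + 97 + 62 = 249
Divide by the number of tests:
249 / 3 = 83

83


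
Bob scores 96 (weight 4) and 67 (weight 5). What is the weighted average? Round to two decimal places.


Weighted sum:
4 x 96 + 5 x 67 = 719
Total weight:
4 + 5 = 9
Weighted average:
719 / 9 = 79.8888... ≈ 79.89

79.89


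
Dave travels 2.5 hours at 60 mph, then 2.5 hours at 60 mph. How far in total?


Leg 1 distance:
60 x 2.5 = 150 miles
Leg 2 distance:
60 x 2.5 = 150 miles
Total distance:
150 + 150 = 300 miles

300 miles


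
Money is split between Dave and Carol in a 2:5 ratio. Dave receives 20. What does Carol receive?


Find the multiplier:
20 / 2 = 10
Apply to Carol's share:
5 x 10 = 50

50


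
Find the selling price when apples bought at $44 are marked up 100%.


Calculate the markup amount:
100% of $44 = $44
Add to cost:
$44 + $44 = $88

$88


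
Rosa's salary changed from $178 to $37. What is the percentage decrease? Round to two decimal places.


Find the absolute change:
|37 - 178| = 141
Divide by original and multiply by 100:
141 / 178 x 100 = 79.2134...% ≈ 79.21%

79.21%


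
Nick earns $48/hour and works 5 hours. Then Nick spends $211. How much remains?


Calculate earnings:
5 x $48 = $240
Subtract spending:
$240 - $211 = $29

$29


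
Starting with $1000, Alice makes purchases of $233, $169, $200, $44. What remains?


Add up expenses:
$233 + $169 + $200 + $44 = $646
Subtract from budget:
$1000 - $646 = $354

$354


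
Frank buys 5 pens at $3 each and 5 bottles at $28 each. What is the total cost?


Cost of pens:
5 x $3 = $15
Cost of bottles:
5 x $28 = $140
Add both:
$15 + $140 = $155

$155


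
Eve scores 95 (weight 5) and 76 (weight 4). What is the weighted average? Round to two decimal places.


Weighted sum:
5 x 95 + 4 x 76 = 779
Total weight:
5 + 4 = 9
Weighted average:
779 / 9 = 86.5555... ≈ 86.56

86.56


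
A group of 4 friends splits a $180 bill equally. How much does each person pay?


Total bill: $180
Number of people: 4
Each pays: $180 / 4 = $45

$45


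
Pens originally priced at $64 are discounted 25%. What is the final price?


Calculate the discount amount:
25% of $64 = $16
Subtract from original:
$64 - $16 = $48

$48


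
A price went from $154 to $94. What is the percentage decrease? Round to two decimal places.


Find the absolute change:
|94 - 154| = 60
Divide by original and multiply by 100:
60 / 154 x 100 = 38.9610...% ≈ 38.96%

38.96%


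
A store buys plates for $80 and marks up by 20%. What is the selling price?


Calculate the markup amount:
20% of $80 = $16
Add to cost:
$80 + $16 = $96

$96


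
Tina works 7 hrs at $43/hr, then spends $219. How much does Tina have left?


Calculate earnings:
7 x $43 = $301
Subtract spending:
$301 - $219 = $82

$82


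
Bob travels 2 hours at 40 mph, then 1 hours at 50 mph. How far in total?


Leg 1 distance:
40 x 2 = 80 miles
Leg 2 distance:
50 x 1 = 50 miles
Total distance:
80 + 50 = 130 miles

130 miles


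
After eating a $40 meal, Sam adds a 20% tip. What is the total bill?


Calculate the tip:
20% of $40 = $8
Add tip to meal cost:
$40 + $8 = $48

$48


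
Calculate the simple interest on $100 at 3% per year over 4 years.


Use the formula I = P x R x T / 100
P x R x T = 100 x 3 x 4 = 1200
I = 1200 / 100 = $12

$12


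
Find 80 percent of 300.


Convert percentage to decimal:
80% = 0.8
Multiply:
300 x 0.8 = 240

240


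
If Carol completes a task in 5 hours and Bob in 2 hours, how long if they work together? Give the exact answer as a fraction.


Carol's rate: 1/5 of the job per hour
Bob's rate: 1/2 of the job per hour
Combined rate: 1/5 + 1/2 = 7/10 per hour
Time = 1 / (7/10) = 10/7 hours (≈ 1.43 hours)

10/7 hours


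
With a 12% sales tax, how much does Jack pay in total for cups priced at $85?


Calculate the tax:
12% of $85 = $10.20
Add tax to price:
$85 + $10.20 = $95.20

$95.20


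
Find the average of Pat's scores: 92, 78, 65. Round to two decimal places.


Add the scores:
92 + 78 + 65 = 235
Divide by the number of tests:
235 / 3 = 78.3333... ≈ 78.33

78.33


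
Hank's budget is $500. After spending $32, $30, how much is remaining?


Add up expenses:
$32 + $30 = $62
Subtract from budget:
$500 - $62 = $438

$438


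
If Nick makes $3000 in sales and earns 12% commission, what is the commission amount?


Convert rate to decimal:
12% = 0.12
Multiply by sales:
$3000 x 0.12 = $360

$360


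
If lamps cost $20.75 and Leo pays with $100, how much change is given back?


Start with the amount paid:
$100
Subtract the price:
$100 - $20.75 = $79.25

$79.25


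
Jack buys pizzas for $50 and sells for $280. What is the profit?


Selling price = $280
Cost price = $50
Profit = selling price - cost price:
Profit = $280 - $50 = $230

$230


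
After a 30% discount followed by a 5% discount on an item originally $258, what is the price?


First discount:
30% of $258 = $77.40
Price after first discount:
$258 - $77.40 = $180.60
Second discount:
5% of $180.60 = $9.03
Final price:
$180.60 - $9.03 = $171.57

$171.57


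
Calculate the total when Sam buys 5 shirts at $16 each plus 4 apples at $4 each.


Cost of shirts:
5 x $16 = $80
Cost of apples:
4 x $4 = $16
Add both:
$80 + $16 = $96

$96


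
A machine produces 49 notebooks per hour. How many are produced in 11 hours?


Production rate: 49 notebooks per hour
Time: 11 hours
Total: 49 x 11 = 539 notebooks

539 notebooks


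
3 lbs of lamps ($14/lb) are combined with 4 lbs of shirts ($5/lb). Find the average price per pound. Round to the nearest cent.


Cost of lamps:
3 x $14 = $42
Cost of shirts:
4 x $5 = $20
Total cost: $42 + $20 = $62
Total weight: 7 lbs
Average: $62 / 7 = $8.8571... ≈ $8.86/lb

$8.86/lb


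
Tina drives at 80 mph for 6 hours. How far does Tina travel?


Use the formula: distance = speed x time
Speed = 80 mph, Time = 6 hours
80 x 6 = 480 miles

480 miles


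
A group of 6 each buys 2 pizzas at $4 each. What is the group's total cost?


Cost per person:
2 x $4 = $8
Group total:
6 x $8 = $48

$48


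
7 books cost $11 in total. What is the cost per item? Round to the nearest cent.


Total cost: $11
Number of items: 7
Unit price: $11 / 7 = $1.5714... ≈ $1.57

$1.57


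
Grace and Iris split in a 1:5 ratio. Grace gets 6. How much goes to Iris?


Find the multiplier:
6 / 1 = 6
Apply to Iris's share:
5 x 6 = 30

30


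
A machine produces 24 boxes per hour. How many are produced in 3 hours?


Production rate: 24 boxes per hour
Time: 3 hours
Total: 24 x 3 = 72 boxes

72 boxes


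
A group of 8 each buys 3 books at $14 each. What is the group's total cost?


Cost per person:
3 x $14 = $42
Group total:
8 x $42 = $336

$336


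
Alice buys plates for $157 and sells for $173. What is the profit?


Selling price = $173
Cost price = $157
Profit = selling price - cost price:
Profit = $173 - $157 = $16

$16


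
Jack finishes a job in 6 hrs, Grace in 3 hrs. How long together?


Jack's rate: 1/6 of the job per hour
Grace's rate: 1/3 of the job per hour
Combined rate: 1/6 + 1/3 = 1/2 per hour
Time = 1 / (1/2) = 2 hours

2 hours


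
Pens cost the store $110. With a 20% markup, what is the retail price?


Calculate the markup amount:
20% of $110 = $22
Add to cost:
$110 + $22 = $132

$132


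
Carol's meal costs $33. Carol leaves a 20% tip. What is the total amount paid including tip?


Calculate the tip:
20% of $33 = $6.60
Add tip to meal cost:
$33 + $6.60 = $39.60

$39.60


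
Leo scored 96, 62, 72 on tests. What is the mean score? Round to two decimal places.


Add the scores:
96 + 62 + 72 = 230
Divide by the number of tests:
230 / 3 = 76.6666... ≈ 76.67

76.67


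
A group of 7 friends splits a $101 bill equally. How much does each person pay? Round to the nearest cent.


Total bill: $101
Number of people: 7
Each pays: $101 / 7 = $14.4285... ≈ $14.43

$14.43


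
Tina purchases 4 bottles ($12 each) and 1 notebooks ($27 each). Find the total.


Cost of bottles:
4 x $12 = $48
Cost of notebooks:
1 x $27 = $27
Add both:
$48 + $27 = $75

$75


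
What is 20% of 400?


Convert percentage to decimal:
20% = 0.2
Multiply:
400 x 0.2 = 80

80


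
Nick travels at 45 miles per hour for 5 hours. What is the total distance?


Use the formula: distance = speed x time
Speed = 45 mph, Time = 5 hours
45 x 5 = 225 miles

225 miles


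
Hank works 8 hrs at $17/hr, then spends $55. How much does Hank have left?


Calculate earnings:
8 x $17 = $136
Subtract spending:
$136 - $55 = $81

$81


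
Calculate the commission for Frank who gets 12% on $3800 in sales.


Convert rate to decimal:
12% = 0.12
Multiply by sales:
$3800 x 0.12 = $456

$456


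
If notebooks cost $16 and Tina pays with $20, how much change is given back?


Start with the amount paid:
$20
Subtract the price:
$20 - $16 = $4

$4


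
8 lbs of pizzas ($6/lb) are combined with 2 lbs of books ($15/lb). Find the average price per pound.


Cost of pizzas:
8 x $6 = $48
Cost of books:
2 x $15 = $30
Total cost: $48 + $30 = $78
Total weight: 10 lbs
Average: $78 / 10 = $7.80/lb

$7.80/lb


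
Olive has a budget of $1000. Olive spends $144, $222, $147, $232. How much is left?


Add up expenses:
$144 + $222 + $147 + $232 = $745
Subtract from budget:
$1000 - $745 = $255

$255


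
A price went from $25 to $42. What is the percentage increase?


Find the absolute change:
|42 - 25| = 17
Divide by original and multiply by 100:
17 / 25 x 100 = 68%

68%


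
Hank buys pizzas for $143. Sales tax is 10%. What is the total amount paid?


Calculate the tax:
10% of $143 = $14.30
Add tax to price:
$143 + $14.30 = $157.30

$157.30


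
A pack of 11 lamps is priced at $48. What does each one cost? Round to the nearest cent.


Total cost: $48
Number of items: 11
Unit price: $48 / 11 = $4.3636... ≈ $4.36

$4.36


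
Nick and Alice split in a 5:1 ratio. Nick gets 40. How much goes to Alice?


Find the multiplier:
40 / 5 = 8
Apply to Alice's share:
1 x 8 = 8

8


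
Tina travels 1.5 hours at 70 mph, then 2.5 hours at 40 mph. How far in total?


Leg 1 distance:
70 x 1.5 = 105 miles
Leg 2 distance:
40 x 2.5 = 100 miles
Total distance:
105 + 100 = 205 miles

205 miles


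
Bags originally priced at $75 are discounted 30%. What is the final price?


Calculate the discount amount:
30% of $75 = $22.50
Subtract from original:
$75 - $22.50 = $52.50

$52.50


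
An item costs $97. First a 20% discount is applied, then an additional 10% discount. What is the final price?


First discount:
20% of $97 = $19.40
Price after first discount:
$97 - $19.40 = $77.60
Second discount:
10% of $77.60 = $7.76
Final price:
$77.60 - $7.76 = $69.84

$69.84


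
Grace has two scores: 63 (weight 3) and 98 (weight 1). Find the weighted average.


Weighted sum:
3 x 63 + 1 x 98 = 287
Total weight:
3 + 1 = 4
Weighted average:
287 / 4 = 71.75

71.75


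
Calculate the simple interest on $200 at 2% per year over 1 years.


Use the formula I = P x R x T / 100
P x R x T = 200 x 2 x 1 = 400
I = 400 / 100 = $4

$4


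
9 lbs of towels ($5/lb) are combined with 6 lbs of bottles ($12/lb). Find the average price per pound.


Cost of towels:
9 x $5 = $45
Cost of bottles:
6 x $12 = $72
Total cost: $45 + $72 = $117
Total weight: 15 lbs
Average: $117 / 15 = $7.80/lb

$7.80/lb


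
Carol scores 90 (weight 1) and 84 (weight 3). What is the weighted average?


Weighted sum:
1 x 90 + 3 x 84 = 342
Total weight:
1 + 3 = 4
Weighted average:
342 / 4 = 85.5

85.5


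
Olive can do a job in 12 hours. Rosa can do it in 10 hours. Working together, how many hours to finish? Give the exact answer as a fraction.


Olive's rate: 1/12 of the job per hour
Rosa's rate: 1/10 of the job per hour
Combined rate: 1/12 + 1/10 = 11/60 per hour
Time = 1 / (11/60) = 60/11 hours (≈ 5.45 hours)

60/11 hours


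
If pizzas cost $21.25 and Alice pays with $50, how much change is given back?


Start with the amount paid:
$50
Subtract the price:
$50 - $21.25 = $28.75

$28.75


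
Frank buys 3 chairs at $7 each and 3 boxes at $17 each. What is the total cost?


Cost of chairs:
3 x $7 = $21
Cost of boxes:
3 x $17 = $51
Add both:
$21 + $51 = $72

$72
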